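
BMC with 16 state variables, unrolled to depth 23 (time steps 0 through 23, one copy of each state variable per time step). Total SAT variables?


BMC unrolls to depth k, creating one copy of each state var for steps 0..k.
Step count = 23 + 1 = 24 (steps 0 through 23)
Vars per step = 16
Total = 16 * 24 = 384

384


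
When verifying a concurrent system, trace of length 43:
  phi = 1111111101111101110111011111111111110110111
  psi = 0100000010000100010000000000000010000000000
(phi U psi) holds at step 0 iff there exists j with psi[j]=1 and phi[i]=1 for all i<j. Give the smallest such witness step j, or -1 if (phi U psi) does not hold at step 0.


(phi U psi) at 0: need smallest j with psi[j]=1 and phi[i]=1 for all i in [0,j).
Scan from step 0:
  step 0: phi=1, psi=0 -> continue
  step 1: psi=1 and phi held for [0,1) -> witness found
Witness step = 1

1


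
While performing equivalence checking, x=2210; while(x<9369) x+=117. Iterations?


Step 1: x goes from 2210 toward 9369 by 117; the body runs while x<9369, so iterations = ceil((bound-start)/step)
Step 2: Distance=7159
Step 3: ceil(7159/117)=62

62


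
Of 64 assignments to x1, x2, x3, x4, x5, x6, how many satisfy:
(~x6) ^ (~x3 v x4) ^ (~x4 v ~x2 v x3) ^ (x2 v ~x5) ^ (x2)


CNF with 5 clauses over 6 vars (64 assignments).
An assignment satisfies CNF iff every clause has >=1 true literal.
Check each row (bits = x1,x2,x3,x4,x5,x6; clause T/F shown):
  row 0 [000000]: clauses=TTTTF -> 0
  row 1 [000001]: clauses=FTTTF -> 0
  row 2 [000010]: clauses=TTTFF -> 0
  row 3 [000011]: clauses=FTTFF -> 0
  row 4 [000100]: clauses=TTTTF -> 0
  (every remaining row is evaluated the same way; all 64 results are listed next)
Full result column, 8 rows per line (x1,x2,x3 fixed per line; x4,x5,x6 runs 000..111 left to right):
  rows 0-7 [x1,x2,x3=000]: 00000000  (ones: 0)
  rows 8-15 [x1,x2,x3=001]: 00000000  (ones: 0)
  rows 16-23 [x1,x2,x3=010]: 10100000  (ones: 2)
  rows 24-31 [x1,x2,x3=011]: 00001010  (ones: 2)
  rows 32-39 [x1,x2,x3=100]: 00000000  (ones: 0)
  rows 40-47 [x1,x2,x3=101]: 00000000  (ones: 0)
  rows 48-55 [x1,x2,x3=110]: 10100000  (ones: 2)
  rows 56-63 [x1,x2,x3=111]: 00001010  (ones: 2)
Satisfying assignments = 0+0+2+2+0+0+2+2 = 8

8


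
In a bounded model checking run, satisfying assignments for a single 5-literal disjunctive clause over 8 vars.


Step 1: Total=2^8=256
Step 2: Unsat when all 5 false: 2^3=8
Step 3: Sat=256-8=248

248


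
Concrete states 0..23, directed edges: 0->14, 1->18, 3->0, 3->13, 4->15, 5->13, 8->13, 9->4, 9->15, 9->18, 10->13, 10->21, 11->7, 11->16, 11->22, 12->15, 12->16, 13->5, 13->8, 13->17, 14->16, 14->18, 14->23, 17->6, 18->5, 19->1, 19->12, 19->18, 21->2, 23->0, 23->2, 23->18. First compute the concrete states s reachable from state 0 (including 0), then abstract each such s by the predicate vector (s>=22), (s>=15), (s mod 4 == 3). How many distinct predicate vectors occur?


BFS from 0:
Concrete reachable: {0, 2, 5, 6, 8, 13, 14, 16, 17, 18, 23}
Abstract via predicates (s>=22), (s>=15), (s mod 4 == 3):
  (0,0,0) <- {0, 2, 5, 6, 8, 13, 14}
  (0,1,0) <- {16, 17, 18}
  (1,1,1) <- {23}
Distinct abstract states = 3

3


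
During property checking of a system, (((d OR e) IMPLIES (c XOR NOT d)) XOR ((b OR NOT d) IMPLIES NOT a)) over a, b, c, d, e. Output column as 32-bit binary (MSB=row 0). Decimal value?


Formula: (((d OR e) IMPLIES (c XOR NOT d)) XOR ((b OR NOT d) IMPLIES NOT a)) over a, b, c, d, e (32 rows)
Evaluate each row (bits = a,b,c,d,e, MSB first):
  row 0 [00000]: (((0 OR 0) IMPLIES (0 XOR NOT 0)) XOR ((0 OR NOT 0) IMPLIES NOT 0)) -> 0
  row 1 [00001]: (((0 OR 1) IMPLIES (0 XOR NOT 0)) XOR ((0 OR NOT 0) IMPLIES NOT 0)) -> 0
  row 2 [00010]: (((1 OR 0) IMPLIES (0 XOR NOT 1)) XOR ((0 OR NOT 1) IMPLIES NOT 0)) -> 1
  row 3 [00011]: (((1 OR 1) IMPLIES (0 XOR NOT 1)) XOR ((0 OR NOT 1) IMPLIES NOT 0)) -> 1
  row 4 [00100]: (((0 OR 0) IMPLIES (1 XOR NOT 0)) XOR ((0 OR NOT 0) IMPLIES NOT 0)) -> 0
  row 5 [00101]: (((0 OR 1) IMPLIES (1 XOR NOT 0)) XOR ((0 OR NOT 0) IMPLIES NOT 0)) -> 1
  row 6 [00110]: (((1 OR 0) IMPLIES (1 XOR NOT 1)) XOR ((0 OR NOT 1) IMPLIES NOT 0)) -> 0
  row 7 [00111]: (((1 OR 1) IMPLIES (1 XOR NOT 1)) XOR ((0 OR NOT 1) IMPLIES NOT 0)) -> 0
  row 8 [01000]: (((0 OR 0) IMPLIES (0 XOR NOT 0)) XOR ((1 OR NOT 0) IMPLIES NOT 0)) -> 0
  row 9 [01001]: (((0 OR 1) IMPLIES (0 XOR NOT 0)) XOR ((1 OR NOT 0) IMPLIES NOT 0)) -> 0
  row 10 [01010]: (((1 OR 0) IMPLIES (0 XOR NOT 1)) XOR ((1 OR NOT 1) IMPLIES NOT 0)) -> 1
  row 11 [01011]: (((1 OR 1) IMPLIES (0 XOR NOT 1)) XOR ((1 OR NOT 1) IMPLIES NOT 0)) -> 1
  row 12 [01100]: (((0 OR 0) IMPLIES (1 XOR NOT 0)) XOR ((1 OR NOT 0) IMPLIES NOT 0)) -> 0
  row 13 [01101]: (((0 OR 1) IMPLIES (1 XOR NOT 0)) XOR ((1 OR NOT 0) IMPLIES NOT 0)) -> 1
  row 14 [01110]: (((1 OR 0) IMPLIES (1 XOR NOT 1)) XOR ((1 OR NOT 1) IMPLIES NOT 0)) -> 0
  row 15 [01111]: (((1 OR 1) IMPLIES (1 XOR NOT 1)) XOR ((1 OR NOT 1) IMPLIES NOT 0)) -> 0
  row 16 [10000]: (((0 OR 0) IMPLIES (0 XOR NOT 0)) XOR ((0 OR NOT 0) IMPLIES NOT 1)) -> 1
  row 17 [10001]: (((0 OR 1) IMPLIES (0 XOR NOT 0)) XOR ((0 OR NOT 0) IMPLIES NOT 1)) -> 1
  row 18 [10010]: (((1 OR 0) IMPLIES (0 XOR NOT 1)) XOR ((0 OR NOT 1) IMPLIES NOT 1)) -> 1
  row 19 [10011]: (((1 OR 1) IMPLIES (0 XOR NOT 1)) XOR ((0 OR NOT 1) IMPLIES NOT 1)) -> 1
  row 20 [10100]: (((0 OR 0) IMPLIES (1 XOR NOT 0)) XOR ((0 OR NOT 0) IMPLIES NOT 1)) -> 1
  row 21 [10101]: (((0 OR 1) IMPLIES (1 XOR NOT 0)) XOR ((0 OR NOT 0) IMPLIES NOT 1)) -> 0
  row 22 [10110]: (((1 OR 0) IMPLIES (1 XOR NOT 1)) XOR ((0 OR NOT 1) IMPLIES NOT 1)) -> 0
  row 23 [10111]: (((1 OR 1) IMPLIES (1 XOR NOT 1)) XOR ((0 OR NOT 1) IMPLIES NOT 1)) -> 0
  row 24 [11000]: (((0 OR 0) IMPLIES (0 XOR NOT 0)) XOR ((1 OR NOT 0) IMPLIES NOT 1)) -> 1
  row 25 [11001]: (((0 OR 1) IMPLIES (0 XOR NOT 0)) XOR ((1 OR NOT 0) IMPLIES NOT 1)) -> 1
  row 26 [11010]: (((1 OR 0) IMPLIES (0 XOR NOT 1)) XOR ((1 OR NOT 1) IMPLIES NOT 1)) -> 0
  row 27 [11011]: (((1 OR 1) IMPLIES (0 XOR NOT 1)) XOR ((1 OR NOT 1) IMPLIES NOT 1)) -> 0
  row 28 [11100]: (((0 OR 0) IMPLIES (1 XOR NOT 0)) XOR ((1 OR NOT 0) IMPLIES NOT 1)) -> 1
  row 29 [11101]: (((0 OR 1) IMPLIES (1 XOR NOT 0)) XOR ((1 OR NOT 0) IMPLIES NOT 1)) -> 0
  row 30 [11110]: (((1 OR 0) IMPLIES (1 XOR NOT 1)) XOR ((1 OR NOT 1) IMPLIES NOT 1)) -> 1
  row 31 [11111]: (((1 OR 1) IMPLIES (1 XOR NOT 1)) XOR ((1 OR NOT 1) IMPLIES NOT 1)) -> 1
Full result column, 4 rows per line (a,b,c fixed per line; d,e runs 00..11 left to right):
  rows 0-3 [a,b,c=000]: 0011  = hex 3
  rows 4-7 [a,b,c=001]: 0100  = hex 4
  rows 8-11 [a,b,c=010]: 0011  = hex 3
  rows 12-15 [a,b,c=011]: 0100  = hex 4
  rows 16-19 [a,b,c=100]: 1111  = hex F
  rows 20-23 [a,b,c=101]: 1000  = hex 8
  rows 24-27 [a,b,c=110]: 1100  = hex C
  rows 28-31 [a,b,c=111]: 1011  = hex B
Output column (row 0 .. row 31) = 00110100001101001111100011001011
Output column grouped in 4s = 0011 0100 0011 0100 1111 1000 1100 1011 = 0x3434F8CB
Convert to decimal digit by digit (value = value*16 + digit):
  3 -> 3
  3*16 + 4 = 52
  52*16 + 3 = 835
  835*16 + 4 = 13364
  13364*16 + 15 (F) = 213839
  213839*16 + 8 = 3421432
  3421432*16 + 12 (C) = 54742924
  54742924*16 + 11 (B) = 875886795
Decimal = 875886795

875886795


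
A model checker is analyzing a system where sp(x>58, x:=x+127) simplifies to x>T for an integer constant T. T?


Formula: sp(P, x:=E) = exists old_x. (x = E[old_x/x]) AND P[old_x/x] (old_x is the value of x before the assignment; eliminate old_x by solving x = E[old_x/x] for old_x)
Step 1: Precondition P: x>58, i.e. old_x > 58
Step 2: Assignment gives x = old_x + 127, so old_x = x - 127
Step 3: Substitute into P: x - 127 > 58
Step 4: Simplify: x > 58+127 = 185

185


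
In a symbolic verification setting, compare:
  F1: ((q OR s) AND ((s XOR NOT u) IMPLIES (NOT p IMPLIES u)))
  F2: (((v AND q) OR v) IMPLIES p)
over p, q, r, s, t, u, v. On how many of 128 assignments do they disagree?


F1 = ((q OR s) AND ((s XOR NOT u) IMPLIES (NOT p IMPLIES u)))
F2 = (((v AND q) OR v) IMPLIES p)
Evaluate both on each of 128 rows (bits = p,q,r,s,t,u,v):
  row 0 [0000000]: F1=0 F2=1 (differ) -> 1
  row 1 [0000001]: F1=0 F2=0 -> 0
  row 2 [0000010]: F1=0 F2=1 (differ) -> 1
  row 3 [0000011]: F1=0 F2=0 -> 0
  row 4 [0000100]: F1=0 F2=1 (differ) -> 1
  (every remaining row is evaluated the same way; all 128 results are listed next)
Full result column, 8 rows per line (p,q,r,s fixed per line; t,u,v runs 000..111 left to right):
  rows 0-7 [p,q,r,s=0000]: 10101010  (ones: 4)
  rows 8-15 [p,q,r,s=0001]: 01010101  (ones: 4)
  rows 16-23 [p,q,r,s=0010]: 10101010  (ones: 4)
  rows 24-31 [p,q,r,s=0011]: 01010101  (ones: 4)
  rows 32-39 [p,q,r,s=0100]: 10011001  (ones: 4)
  rows 40-47 [p,q,r,s=0101]: 01010101  (ones: 4)
  rows 48-55 [p,q,r,s=0110]: 10011001  (ones: 4)
  rows 56-63 [p,q,r,s=0111]: 01010101  (ones: 4)
  rows 64-71 [p,q,r,s=1000]: 11111111  (ones: 8)
  rows 72-79 [p,q,r,s=1001]: 00000000  (ones: 0)
  rows 80-87 [p,q,r,s=1010]: 11111111  (ones: 8)
  rows 88-95 [p,q,r,s=1011]: 00000000  (ones: 0)
  rows 96-103 [p,q,r,s=1100]: 00000000  (ones: 0)
  rows 104-111 [p,q,r,s=1101]: 00000000  (ones: 0)
  rows 112-119 [p,q,r,s=1110]: 00000000  (ones: 0)
  rows 120-127 [p,q,r,s=1111]: 00000000  (ones: 0)
Disagreements = 4+4+4+4+4+4+4+4+8+0+8+0+0+0+0+0 = 48

48


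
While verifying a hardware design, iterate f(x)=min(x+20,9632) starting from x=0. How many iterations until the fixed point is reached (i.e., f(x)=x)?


Step 1: x=0, cap=9632, increment=20
Step 2: x grows by 20 each step until capped at 9632; fixed point is x=9632
Step 3: iterations = ceil(9632/20) = 482

482


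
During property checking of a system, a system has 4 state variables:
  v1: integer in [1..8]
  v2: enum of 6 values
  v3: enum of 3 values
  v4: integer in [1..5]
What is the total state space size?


State space = product of domain sizes of all variables.
Domain sizes:
  v1 (integer in [1..8]): 8
  v2 (enum of 6 values): 6
  v3 (enum of 3 values): 3
  v4 (integer in [1..5]): 5
Product = 8 * 6 * 3 * 5 = 720

720


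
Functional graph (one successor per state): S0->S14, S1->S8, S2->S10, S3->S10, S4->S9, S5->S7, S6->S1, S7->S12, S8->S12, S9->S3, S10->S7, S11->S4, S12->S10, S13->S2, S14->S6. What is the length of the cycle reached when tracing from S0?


Trace from S0 until a state repeats:
  S0 -> S14 -> S6 -> S1 -> S8 -> S12 -> S10 -> S7 -> S12
S12 first seen at step 5, revisited at step 8.
Cycle length = 8 - 5 = 3

3


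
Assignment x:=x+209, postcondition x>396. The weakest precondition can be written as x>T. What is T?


Formula: wp(x:=E, P) = P[E/x] (substitute E for x in postcondition)
Step 1: Postcondition: x>396
Step 2: Substitute x+209 for x: x+209>396
Step 3: Solve for x: x > 396-209 = 187

187


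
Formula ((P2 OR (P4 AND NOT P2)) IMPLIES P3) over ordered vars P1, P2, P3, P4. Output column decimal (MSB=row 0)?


Formula: ((P2 OR (P4 AND NOT P2)) IMPLIES P3) over P1, P2, P3, P4 (16 rows)
Evaluate each row (bits = P1,P2,P3,P4, MSB first):
  row 0 [0000]: ((0 OR (0 AND NOT 0)) IMPLIES 0) -> 1
  row 1 [0001]: ((0 OR (1 AND NOT 0)) IMPLIES 0) -> 0
  row 2 [0010]: ((0 OR (0 AND NOT 0)) IMPLIES 1) -> 1
  row 3 [0011]: ((0 OR (1 AND NOT 0)) IMPLIES 1) -> 1
  row 4 [0100]: ((1 OR (0 AND NOT 1)) IMPLIES 0) -> 0
  row 5 [0101]: ((1 OR (1 AND NOT 1)) IMPLIES 0) -> 0
  row 6 [0110]: ((1 OR (0 AND NOT 1)) IMPLIES 1) -> 1
  row 7 [0111]: ((1 OR (1 AND NOT 1)) IMPLIES 1) -> 1
  row 8 [1000]: ((0 OR (0 AND NOT 0)) IMPLIES 0) -> 1
  row 9 [1001]: ((0 OR (1 AND NOT 0)) IMPLIES 0) -> 0
  row 10 [1010]: ((0 OR (0 AND NOT 0)) IMPLIES 1) -> 1
  row 11 [1011]: ((0 OR (1 AND NOT 0)) IMPLIES 1) -> 1
  row 12 [1100]: ((1 OR (0 AND NOT 1)) IMPLIES 0) -> 0
  row 13 [1101]: ((1 OR (1 AND NOT 1)) IMPLIES 0) -> 0
  row 14 [1110]: ((1 OR (0 AND NOT 1)) IMPLIES 1) -> 1
  row 15 [1111]: ((1 OR (1 AND NOT 1)) IMPLIES 1) -> 1
Full result column, 4 rows per line (P1,P2 fixed per line; P3,P4 runs 00..11 left to right):
  rows 0-3 [P1,P2=00]: 1011  = hex B
  rows 4-7 [P1,P2=01]: 0011  = hex 3
  rows 8-11 [P1,P2=10]: 1011  = hex B
  rows 12-15 [P1,P2=11]: 0011  = hex 3
Output column (row 0 .. row 15) = 1011001110110011
Output column grouped in 4s = 1011 0011 1011 0011 = 0xB3B3
Convert to decimal digit by digit (value = value*16 + digit):
  B -> 11
  11*16 + 3 = 179
  179*16 + 11 (B) = 2875
  2875*16 + 3 = 46003
Decimal = 46003

46003


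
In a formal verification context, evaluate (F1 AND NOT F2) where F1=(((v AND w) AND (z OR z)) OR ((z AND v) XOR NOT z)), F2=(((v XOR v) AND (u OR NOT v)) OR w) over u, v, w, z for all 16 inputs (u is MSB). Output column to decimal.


F1 = (((v AND w) AND (z OR z)) OR ((z AND v) XOR NOT z))
F2 = (((v XOR v) AND (u OR NOT v)) OR w)
Counterexample to F1=>F2 is where F1=1 and F2=0.
Evaluate each row (bits = u,v,w,z, MSB first):
  row 0 [0000]: F1=1 F2=0 -> F1&~F2 -> 1
  row 1 [0001]: F1=0 F2=0 -> F1&~F2 -> 0
  row 2 [0010]: F1=1 F2=1 -> F1&~F2 -> 0
  row 3 [0011]: F1=0 F2=1 -> F1&~F2 -> 0
  row 4 [0100]: F1=1 F2=0 -> F1&~F2 -> 1
  row 5 [0101]: F1=1 F2=0 -> F1&~F2 -> 1
  row 6 [0110]: F1=1 F2=1 -> F1&~F2 -> 0
  row 7 [0111]: F1=1 F2=1 -> F1&~F2 -> 0
  row 8 [1000]: F1=1 F2=0 -> F1&~F2 -> 1
  row 9 [1001]: F1=0 F2=0 -> F1&~F2 -> 0
  row 10 [1010]: F1=1 F2=1 -> F1&~F2 -> 0
  row 11 [1011]: F1=0 F2=1 -> F1&~F2 -> 0
  row 12 [1100]: F1=1 F2=0 -> F1&~F2 -> 1
  row 13 [1101]: F1=1 F2=0 -> F1&~F2 -> 1
  row 14 [1110]: F1=1 F2=1 -> F1&~F2 -> 0
  row 15 [1111]: F1=1 F2=1 -> F1&~F2 -> 0
Full result column, 4 rows per line (u,v fixed per line; w,z runs 00..11 left to right):
  rows 0-3 [u,v=00]: 1000  = hex 8
  rows 4-7 [u,v=01]: 1100  = hex C
  rows 8-11 [u,v=10]: 1000  = hex 8
  rows 12-15 [u,v=11]: 1100  = hex C
Counterexample vector (row 0 .. row 15) = 1000110010001100
Output column grouped in 4s = 1000 1100 1000 1100 = 0x8C8C
Convert to decimal digit by digit (value = value*16 + digit):
  8 -> 8
  8*16 + 12 (C) = 140
  140*16 + 8 = 2248
  2248*16 + 12 (C) = 35980
Decimal = 35980

35980


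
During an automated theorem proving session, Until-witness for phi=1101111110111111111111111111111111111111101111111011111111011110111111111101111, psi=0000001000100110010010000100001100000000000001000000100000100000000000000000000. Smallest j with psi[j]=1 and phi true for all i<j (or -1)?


(phi U psi) at 0: need smallest j with psi[j]=1 and phi[i]=1 for all i in [0,j).
Scan from step 0:
  step 0: phi=1, psi=0 -> continue
  step 1: phi=1, psi=0 -> continue
  step 2: phi=0 -> phi-prefix broken from here
  step 6: psi=1 but phi already failed -> not a witness
  step 10: psi=1 but phi already failed -> not a witness
  step 13: psi=1 but phi already failed -> not a witness
  step 14: psi=1 but phi already failed -> not a witness
  step 17: psi=1 but phi already failed -> not a witness
  step 20: psi=1 but phi already failed -> not a witness
  step 25: psi=1 but phi already failed -> not a witness
  step 30: psi=1 but phi already failed -> not a witness
  step 31: psi=1 but phi already failed -> not a witness
  step 45: psi=1 but phi already failed -> not a witness
  step 52: psi=1 but phi already failed -> not a witness
  step 58: psi=1 but phi already failed -> not a witness
  end of trace: no witness -> -1
Witness step = -1

-1


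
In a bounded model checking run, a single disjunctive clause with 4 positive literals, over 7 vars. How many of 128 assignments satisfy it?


Step 1: Total=2^7=128
Step 2: Unsat when all 4 false: 2^3=8
Step 3: Sat=128-8=120

120


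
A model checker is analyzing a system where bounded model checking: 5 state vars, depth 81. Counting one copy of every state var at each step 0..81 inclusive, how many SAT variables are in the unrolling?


BMC unrolls to depth k, creating one copy of each state var for steps 0..k.
Step count = 81 + 1 = 82 (steps 0 through 81)
Vars per step = 5
Total = 5 * 82 = 410

410


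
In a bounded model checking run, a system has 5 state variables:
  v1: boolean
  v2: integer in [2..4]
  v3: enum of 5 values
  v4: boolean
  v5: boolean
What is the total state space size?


State space = product of domain sizes of all variables.
Domain sizes:
  v1 (boolean): 2
  v2 (integer in [2..4]): 3
  v3 (enum of 5 values): 5
  v4 (boolean): 2
  v5 (boolean): 2
Product = 2 * 3 * 5 * 2 * 2 = 120

120


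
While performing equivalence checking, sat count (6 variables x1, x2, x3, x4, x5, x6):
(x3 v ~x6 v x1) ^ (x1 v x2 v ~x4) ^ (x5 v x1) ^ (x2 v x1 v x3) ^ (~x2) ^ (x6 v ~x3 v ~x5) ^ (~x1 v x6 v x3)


CNF with 7 clauses over 6 vars (64 assignments).
An assignment satisfies CNF iff every clause has >=1 true literal.
Check each row (bits = x1,x2,x3,x4,x5,x6; clause T/F shown):
  row 0 [000000]: clauses=TTFFTTT -> 0
  row 1 [000001]: clauses=FTFFTTT -> 0
  row 2 [000010]: clauses=TTTFTTT -> 0
  row 3 [000011]: clauses=FTTFTTT -> 0
  row 4 [000100]: clauses=TFFFTTT -> 0
  (every remaining row is evaluated the same way; all 64 results are listed next)
Full result column, 8 rows per line (x1,x2,x3 fixed per line; x4,x5,x6 runs 000..111 left to right):
  rows 0-7 [x1,x2,x3=000]: 00000000  (ones: 0)
  rows 8-15 [x1,x2,x3=001]: 00010000  (ones: 1)
  rows 16-23 [x1,x2,x3=010]: 00000000  (ones: 0)
  rows 24-31 [x1,x2,x3=011]: 00000000  (ones: 0)
  rows 32-39 [x1,x2,x3=100]: 01010101  (ones: 4)
  rows 40-47 [x1,x2,x3=101]: 11011101  (ones: 6)
  rows 48-55 [x1,x2,x3=110]: 00000000  (ones: 0)
  rows 56-63 [x1,x2,x3=111]: 00000000  (ones: 0)
Satisfying assignments = 0+1+0+0+4+6+0+0 = 11

11


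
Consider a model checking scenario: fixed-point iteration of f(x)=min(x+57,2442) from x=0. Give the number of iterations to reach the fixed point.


Step 1: x=0, cap=2442, increment=57
Step 2: x grows by 57 each step until capped at 2442; fixed point is x=2442
Step 3: iterations = ceil(2442/57) = 43

43


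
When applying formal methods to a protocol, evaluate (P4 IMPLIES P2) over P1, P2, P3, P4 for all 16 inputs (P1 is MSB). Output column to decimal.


Formula: (P4 IMPLIES P2) over P1, P2, P3, P4 (16 rows)
Evaluate each row (bits = P1,P2,P3,P4, MSB first):
  row 0 [0000]: (0 IMPLIES 0) -> 1
  row 1 [0001]: (1 IMPLIES 0) -> 0
  row 2 [0010]: (0 IMPLIES 0) -> 1
  row 3 [0011]: (1 IMPLIES 0) -> 0
  row 4 [0100]: (0 IMPLIES 1) -> 1
  row 5 [0101]: (1 IMPLIES 1) -> 1
  row 6 [0110]: (0 IMPLIES 1) -> 1
  row 7 [0111]: (1 IMPLIES 1) -> 1
  row 8 [1000]: (0 IMPLIES 0) -> 1
  row 9 [1001]: (1 IMPLIES 0) -> 0
  row 10 [1010]: (0 IMPLIES 0) -> 1
  row 11 [1011]: (1 IMPLIES 0) -> 0
  row 12 [1100]: (0 IMPLIES 1) -> 1
  row 13 [1101]: (1 IMPLIES 1) -> 1
  row 14 [1110]: (0 IMPLIES 1) -> 1
  row 15 [1111]: (1 IMPLIES 1) -> 1
Full result column, 4 rows per line (P1,P2 fixed per line; P3,P4 runs 00..11 left to right):
  rows 0-3 [P1,P2=00]: 1010  = hex A
  rows 4-7 [P1,P2=01]: 1111  = hex F
  rows 8-11 [P1,P2=10]: 1010  = hex A
  rows 12-15 [P1,P2=11]: 1111  = hex F
Output column (row 0 .. row 15) = 1010111110101111
Output column grouped in 4s = 1010 1111 1010 1111 = 0xAFAF
Convert to decimal digit by digit (value = value*16 + digit):
  A -> 10
  10*16 + 15 (F) = 175
  175*16 + 10 (A) = 2810
  2810*16 + 15 (F) = 44975
Decimal = 44975

44975


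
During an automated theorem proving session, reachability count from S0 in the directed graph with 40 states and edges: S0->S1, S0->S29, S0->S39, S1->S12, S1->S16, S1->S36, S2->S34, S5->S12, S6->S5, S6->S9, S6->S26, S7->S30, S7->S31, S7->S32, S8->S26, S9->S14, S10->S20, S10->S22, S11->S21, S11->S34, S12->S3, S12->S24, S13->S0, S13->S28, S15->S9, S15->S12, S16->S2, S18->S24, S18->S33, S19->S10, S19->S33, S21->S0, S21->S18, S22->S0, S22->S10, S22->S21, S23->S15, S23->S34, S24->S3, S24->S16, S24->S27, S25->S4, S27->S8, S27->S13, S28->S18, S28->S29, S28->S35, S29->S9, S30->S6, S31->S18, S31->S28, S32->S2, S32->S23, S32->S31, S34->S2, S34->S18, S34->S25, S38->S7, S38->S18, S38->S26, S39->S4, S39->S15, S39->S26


BFS from S0:
  layer 0: {S0}
  layer 1: {S1, S29, S39}
  layer 2: {S4, S9, S12, S15, S16, S26, S36}
  layer 3: {S2, S3, S14, S24}
  layer 4: {S27, S34}
  layer 5: {S8, S13, S18, S25}
  layer 6: {S28, S33}
  layer 7: {S35}
Reachable set: {S0, S1, S2, S3, S4, S8, S9, S12, S13, S14, S15, S16, S18, S24, S25, S26, S27, S28, S29, S33, S34, S35, S36, S39}
Count = 24

24


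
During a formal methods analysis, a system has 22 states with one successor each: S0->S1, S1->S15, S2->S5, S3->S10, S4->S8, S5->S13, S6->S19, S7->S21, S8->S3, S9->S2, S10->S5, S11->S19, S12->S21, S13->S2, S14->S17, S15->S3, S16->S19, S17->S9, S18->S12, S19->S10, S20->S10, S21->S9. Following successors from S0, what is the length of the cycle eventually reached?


Trace from S0 until a state repeats:
  S0 -> S1 -> S15 -> S3 -> S10 -> S5 -> S13 -> S2 -> S5
S5 first seen at step 5, revisited at step 8.
Cycle length = 8 - 5 = 3

3


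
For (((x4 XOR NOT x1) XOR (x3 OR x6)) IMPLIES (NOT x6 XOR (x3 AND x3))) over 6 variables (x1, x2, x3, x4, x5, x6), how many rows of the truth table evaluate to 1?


Formula: (((x4 XOR NOT x1) XOR (x3 OR x6)) IMPLIES (NOT x6 XOR (x3 AND x3))) over 6 vars (64 rows)
Evaluate each row (x1, x2, x3, x4, x5, x6 as bits, MSB first):
  row 0 [000000]: (((0 XOR NOT 0) XOR (0 OR 0)) IMPLIES (NOT 0 XOR (0 AND 0))) -> 1
  row 1 [000001]: (((0 XOR NOT 0) XOR (0 OR 1)) IMPLIES (NOT 1 XOR (0 AND 0))) -> 1
  row 2 [000010]: (((0 XOR NOT 0) XOR (0 OR 0)) IMPLIES (NOT 0 XOR (0 AND 0))) -> 1
  row 3 [000011]: (((0 XOR NOT 0) XOR (0 OR 1)) IMPLIES (NOT 1 XOR (0 AND 0))) -> 1
  row 4 [000100]: (((1 XOR NOT 0) XOR (0 OR 0)) IMPLIES (NOT 0 XOR (0 AND 0))) -> 1
  (every remaining row is evaluated the same way; all 64 results are listed next)
Full result column, 8 rows per line (x1,x2,x3 fixed per line; x4,x5,x6 runs 000..111 left to right):
  rows 0-7 [x1,x2,x3=000]: 11111010  (ones: 6)
  rows 8-15 [x1,x2,x3=001]: 11110101  (ones: 6)
  rows 16-23 [x1,x2,x3=010]: 11111010  (ones: 6)
  rows 24-31 [x1,x2,x3=011]: 11110101  (ones: 6)
  rows 32-39 [x1,x2,x3=100]: 10101111  (ones: 6)
  rows 40-47 [x1,x2,x3=101]: 01011111  (ones: 6)
  rows 48-55 [x1,x2,x3=110]: 10101111  (ones: 6)
  rows 56-63 [x1,x2,x3=111]: 01011111  (ones: 6)
Count of 1-rows = 6+6+6+6+6+6+6+6 = 48

48


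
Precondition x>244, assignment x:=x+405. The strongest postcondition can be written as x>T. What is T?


Formula: sp(P, x:=E) = exists old_x. (x = E[old_x/x]) AND P[old_x/x] (old_x is the value of x before the assignment; eliminate old_x by solving x = E[old_x/x] for old_x)
Step 1: Precondition P: x>244, i.e. old_x > 244
Step 2: Assignment gives x = old_x + 405, so old_x = x - 405
Step 3: Substitute into P: x - 405 > 244
Step 4: Simplify: x > 244+405 = 649

649


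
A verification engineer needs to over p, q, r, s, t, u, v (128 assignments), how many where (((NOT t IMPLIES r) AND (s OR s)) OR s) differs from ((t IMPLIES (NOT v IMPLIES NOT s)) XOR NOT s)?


F1 = (((NOT t IMPLIES r) AND (s OR s)) OR s)
F2 = ((t IMPLIES (NOT v IMPLIES NOT s)) XOR NOT s)
Evaluate both on each of 128 rows (bits = p,q,r,s,t,u,v):
  row 0 [0000000]: F1=0 F2=0 -> 0
  row 1 [0000001]: F1=0 F2=0 -> 0
  row 2 [0000010]: F1=0 F2=0 -> 0
  row 3 [0000011]: F1=0 F2=0 -> 0
  row 4 [0000100]: F1=0 F2=0 -> 0
  (every remaining row is evaluated the same way; all 128 results are listed next)
Full result column, 8 rows per line (p,q,r,s fixed per line; t,u,v runs 000..111 left to right):
  rows 0-7 [p,q,r,s=0000]: 00000000  (ones: 0)
  rows 8-15 [p,q,r,s=0001]: 00001010  (ones: 2)
  rows 16-23 [p,q,r,s=0010]: 00000000  (ones: 0)
  rows 24-31 [p,q,r,s=0011]: 00001010  (ones: 2)
  rows 32-39 [p,q,r,s=0100]: 00000000  (ones: 0)
  rows 40-47 [p,q,r,s=0101]: 00001010  (ones: 2)
  rows 48-55 [p,q,r,s=0110]: 00000000  (ones: 0)
  rows 56-63 [p,q,r,s=0111]: 00001010  (ones: 2)
  rows 64-71 [p,q,r,s=1000]: 00000000  (ones: 0)
  rows 72-79 [p,q,r,s=1001]: 00001010  (ones: 2)
  rows 80-87 [p,q,r,s=1010]: 00000000  (ones: 0)
  rows 88-95 [p,q,r,s=1011]: 00001010  (ones: 2)
  rows 96-103 [p,q,r,s=1100]: 00000000  (ones: 0)
  rows 104-111 [p,q,r,s=1101]: 00001010  (ones: 2)
  rows 112-119 [p,q,r,s=1110]: 00000000  (ones: 0)
  rows 120-127 [p,q,r,s=1111]: 00001010  (ones: 2)
Disagreements = 0+2+0+2+0+2+0+2+0+2+0+2+0+2+0+2 = 16

16


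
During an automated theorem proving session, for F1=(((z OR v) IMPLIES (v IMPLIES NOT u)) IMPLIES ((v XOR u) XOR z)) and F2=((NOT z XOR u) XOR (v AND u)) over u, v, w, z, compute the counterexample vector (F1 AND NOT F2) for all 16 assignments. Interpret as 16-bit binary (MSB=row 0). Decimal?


F1 = (((z OR v) IMPLIES (v IMPLIES NOT u)) IMPLIES ((v XOR u) XOR z))
F2 = ((NOT z XOR u) XOR (v AND u))
Counterexample to F1=>F2 is where F1=1 and F2=0.
Evaluate each row (bits = u,v,w,z, MSB first):
  row 0 [0000]: F1=0 F2=1 -> F1&~F2 -> 0
  row 1 [0001]: F1=1 F2=0 -> F1&~F2 -> 1
  row 2 [0010]: F1=0 F2=1 -> F1&~F2 -> 0
  row 3 [0011]: F1=1 F2=0 -> F1&~F2 -> 1
  row 4 [0100]: F1=1 F2=1 -> F1&~F2 -> 0
  row 5 [0101]: F1=0 F2=0 -> F1&~F2 -> 0
  row 6 [0110]: F1=1 F2=1 -> F1&~F2 -> 0
  row 7 [0111]: F1=0 F2=0 -> F1&~F2 -> 0
  row 8 [1000]: F1=1 F2=0 -> F1&~F2 -> 1
  row 9 [1001]: F1=0 F2=1 -> F1&~F2 -> 0
  row 10 [1010]: F1=1 F2=0 -> F1&~F2 -> 1
  row 11 [1011]: F1=0 F2=1 -> F1&~F2 -> 0
  row 12 [1100]: F1=1 F2=1 -> F1&~F2 -> 0
  row 13 [1101]: F1=1 F2=0 -> F1&~F2 -> 1
  row 14 [1110]: F1=1 F2=1 -> F1&~F2 -> 0
  row 15 [1111]: F1=1 F2=0 -> F1&~F2 -> 1
Full result column, 4 rows per line (u,v fixed per line; w,z runs 00..11 left to right):
  rows 0-3 [u,v=00]: 0101  = hex 5
  rows 4-7 [u,v=01]: 0000  = hex 0
  rows 8-11 [u,v=10]: 1010  = hex A
  rows 12-15 [u,v=11]: 0101  = hex 5
Counterexample vector (row 0 .. row 15) = 0101000010100101
Output column grouped in 4s = 0101 0000 1010 0101 = 0x50A5
Convert to decimal digit by digit (value = value*16 + digit):
  5 -> 5
  5*16 + 0 = 80
  80*16 + 10 (A) = 1290
  1290*16 + 5 = 20645
Decimal = 20645

20645


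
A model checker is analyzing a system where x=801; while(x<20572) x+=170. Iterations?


Step 1: x goes from 801 toward 20572 by 170; the body runs while x<20572, so iterations = ceil((bound-start)/step)
Step 2: Distance=19771
Step 3: ceil(19771/170)=117

117


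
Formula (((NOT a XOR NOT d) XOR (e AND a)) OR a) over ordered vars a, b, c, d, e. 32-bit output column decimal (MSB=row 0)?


Formula: (((NOT a XOR NOT d) XOR (e AND a)) OR a) over a, b, c, d, e (32 rows)
Evaluate each row (bits = a,b,c,d,e, MSB first):
  row 0 [00000]: (((NOT 0 XOR NOT 0) XOR (0 AND 0)) OR 0) -> 0
  row 1 [00001]: (((NOT 0 XOR NOT 0) XOR (1 AND 0)) OR 0) -> 0
  row 2 [00010]: (((NOT 0 XOR NOT 1) XOR (0 AND 0)) OR 0) -> 1
  row 3 [00011]: (((NOT 0 XOR NOT 1) XOR (1 AND 0)) OR 0) -> 1
  row 4 [00100]: (((NOT 0 XOR NOT 0) XOR (0 AND 0)) OR 0) -> 0
  row 5 [00101]: (((NOT 0 XOR NOT 0) XOR (1 AND 0)) OR 0) -> 0
  row 6 [00110]: (((NOT 0 XOR NOT 1) XOR (0 AND 0)) OR 0) -> 1
  row 7 [00111]: (((NOT 0 XOR NOT 1) XOR (1 AND 0)) OR 0) -> 1
  row 8 [01000]: (((NOT 0 XOR NOT 0) XOR (0 AND 0)) OR 0) -> 0
  row 9 [01001]: (((NOT 0 XOR NOT 0) XOR (1 AND 0)) OR 0) -> 0
  row 10 [01010]: (((NOT 0 XOR NOT 1) XOR (0 AND 0)) OR 0) -> 1
  row 11 [01011]: (((NOT 0 XOR NOT 1) XOR (1 AND 0)) OR 0) -> 1
  row 12 [01100]: (((NOT 0 XOR NOT 0) XOR (0 AND 0)) OR 0) -> 0
  row 13 [01101]: (((NOT 0 XOR NOT 0) XOR (1 AND 0)) OR 0) -> 0
  row 14 [01110]: (((NOT 0 XOR NOT 1) XOR (0 AND 0)) OR 0) -> 1
  row 15 [01111]: (((NOT 0 XOR NOT 1) XOR (1 AND 0)) OR 0) -> 1
  row 16 [10000]: (((NOT 1 XOR NOT 0) XOR (0 AND 1)) OR 1) -> 1
  row 17 [10001]: (((NOT 1 XOR NOT 0) XOR (1 AND 1)) OR 1) -> 1
  row 18 [10010]: (((NOT 1 XOR NOT 1) XOR (0 AND 1)) OR 1) -> 1
  row 19 [10011]: (((NOT 1 XOR NOT 1) XOR (1 AND 1)) OR 1) -> 1
  row 20 [10100]: (((NOT 1 XOR NOT 0) XOR (0 AND 1)) OR 1) -> 1
  row 21 [10101]: (((NOT 1 XOR NOT 0) XOR (1 AND 1)) OR 1) -> 1
  row 22 [10110]: (((NOT 1 XOR NOT 1) XOR (0 AND 1)) OR 1) -> 1
  row 23 [10111]: (((NOT 1 XOR NOT 1) XOR (1 AND 1)) OR 1) -> 1
  row 24 [11000]: (((NOT 1 XOR NOT 0) XOR (0 AND 1)) OR 1) -> 1
  row 25 [11001]: (((NOT 1 XOR NOT 0) XOR (1 AND 1)) OR 1) -> 1
  row 26 [11010]: (((NOT 1 XOR NOT 1) XOR (0 AND 1)) OR 1) -> 1
  row 27 [11011]: (((NOT 1 XOR NOT 1) XOR (1 AND 1)) OR 1) -> 1
  row 28 [11100]: (((NOT 1 XOR NOT 0) XOR (0 AND 1)) OR 1) -> 1
  row 29 [11101]: (((NOT 1 XOR NOT 0) XOR (1 AND 1)) OR 1) -> 1
  row 30 [11110]: (((NOT 1 XOR NOT 1) XOR (0 AND 1)) OR 1) -> 1
  row 31 [11111]: (((NOT 1 XOR NOT 1) XOR (1 AND 1)) OR 1) -> 1
Full result column, 4 rows per line (a,b,c fixed per line; d,e runs 00..11 left to right):
  rows 0-3 [a,b,c=000]: 0011  = hex 3
  rows 4-7 [a,b,c=001]: 0011  = hex 3
  rows 8-11 [a,b,c=010]: 0011  = hex 3
  rows 12-15 [a,b,c=011]: 0011  = hex 3
  rows 16-19 [a,b,c=100]: 1111  = hex F
  rows 20-23 [a,b,c=101]: 1111  = hex F
  rows 24-27 [a,b,c=110]: 1111  = hex F
  rows 28-31 [a,b,c=111]: 1111  = hex F
Output column (row 0 .. row 31) = 00110011001100111111111111111111
Output column grouped in 4s = 0011 0011 0011 0011 1111 1111 1111 1111 = 0x3333FFFF
Convert to decimal digit by digit (value = value*16 + digit):
  3 -> 3
  3*16 + 3 = 51
  51*16 + 3 = 819
  819*16 + 3 = 13107
  13107*16 + 15 (F) = 209727
  209727*16 + 15 (F) = 3355647
  3355647*16 + 15 (F) = 53690367
  53690367*16 + 15 (F) = 859045887
Decimal = 859045887

859045887


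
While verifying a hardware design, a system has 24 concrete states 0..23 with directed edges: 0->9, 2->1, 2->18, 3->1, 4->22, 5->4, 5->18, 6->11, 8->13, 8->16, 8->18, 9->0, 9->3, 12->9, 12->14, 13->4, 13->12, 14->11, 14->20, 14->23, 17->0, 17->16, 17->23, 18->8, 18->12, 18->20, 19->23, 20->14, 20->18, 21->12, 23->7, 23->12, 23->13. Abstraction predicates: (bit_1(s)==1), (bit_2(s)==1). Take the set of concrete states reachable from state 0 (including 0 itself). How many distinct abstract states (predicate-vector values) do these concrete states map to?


BFS from 0:
Concrete reachable: {0, 1, 3, 9}
Abstract via predicates (bit_1(s)==1), (bit_2(s)==1):
  (0,0) <- {0, 1, 9}
  (1,0) <- {3}
Distinct abstract states = 2

2


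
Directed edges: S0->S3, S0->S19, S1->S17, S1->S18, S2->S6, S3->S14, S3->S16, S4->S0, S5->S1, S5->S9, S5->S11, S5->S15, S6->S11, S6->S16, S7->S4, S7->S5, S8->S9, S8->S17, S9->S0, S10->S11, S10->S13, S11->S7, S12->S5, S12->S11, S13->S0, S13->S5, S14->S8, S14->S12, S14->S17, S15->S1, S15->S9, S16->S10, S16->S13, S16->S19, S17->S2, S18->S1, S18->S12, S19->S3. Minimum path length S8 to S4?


BFS layer-by-layer from S8:
  dist 0: {S8}
  dist 1: {S9, S17}
  dist 2: {S0, S2}
  dist 3: {S3, S6, S19}
  dist 4: {S11, S14, S16}
  dist 5: {S7, S10, S12, S13}
  dist 6: {S4, S5}
  -> S4 reached at distance 6
Shortest path length = 6

6


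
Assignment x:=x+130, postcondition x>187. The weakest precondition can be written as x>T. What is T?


Formula: wp(x:=E, P) = P[E/x] (substitute E for x in postcondition)
Step 1: Postcondition: x>187
Step 2: Substitute x+130 for x: x+130>187
Step 3: Solve for x: x > 187-130 = 57

57


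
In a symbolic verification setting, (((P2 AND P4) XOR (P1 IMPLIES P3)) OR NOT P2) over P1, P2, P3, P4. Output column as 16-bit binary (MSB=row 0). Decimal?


Formula: (((P2 AND P4) XOR (P1 IMPLIES P3)) OR NOT P2) over P1, P2, P3, P4 (16 rows)
Evaluate each row (bits = P1,P2,P3,P4, MSB first):
  row 0 [0000]: (((0 AND 0) XOR (0 IMPLIES 0)) OR NOT 0) -> 1
  row 1 [0001]: (((0 AND 1) XOR (0 IMPLIES 0)) OR NOT 0) -> 1
  row 2 [0010]: (((0 AND 0) XOR (0 IMPLIES 1)) OR NOT 0) -> 1
  row 3 [0011]: (((0 AND 1) XOR (0 IMPLIES 1)) OR NOT 0) -> 1
  row 4 [0100]: (((1 AND 0) XOR (0 IMPLIES 0)) OR NOT 1) -> 1
  row 5 [0101]: (((1 AND 1) XOR (0 IMPLIES 0)) OR NOT 1) -> 0
  row 6 [0110]: (((1 AND 0) XOR (0 IMPLIES 1)) OR NOT 1) -> 1
  row 7 [0111]: (((1 AND 1) XOR (0 IMPLIES 1)) OR NOT 1) -> 0
  row 8 [1000]: (((0 AND 0) XOR (1 IMPLIES 0)) OR NOT 0) -> 1
  row 9 [1001]: (((0 AND 1) XOR (1 IMPLIES 0)) OR NOT 0) -> 1
  row 10 [1010]: (((0 AND 0) XOR (1 IMPLIES 1)) OR NOT 0) -> 1
  row 11 [1011]: (((0 AND 1) XOR (1 IMPLIES 1)) OR NOT 0) -> 1
  row 12 [1100]: (((1 AND 0) XOR (1 IMPLIES 0)) OR NOT 1) -> 0
  row 13 [1101]: (((1 AND 1) XOR (1 IMPLIES 0)) OR NOT 1) -> 1
  row 14 [1110]: (((1 AND 0) XOR (1 IMPLIES 1)) OR NOT 1) -> 1
  row 15 [1111]: (((1 AND 1) XOR (1 IMPLIES 1)) OR NOT 1) -> 0
Full result column, 4 rows per line (P1,P2 fixed per line; P3,P4 runs 00..11 left to right):
  rows 0-3 [P1,P2=00]: 1111  = hex F
  rows 4-7 [P1,P2=01]: 1010  = hex A
  rows 8-11 [P1,P2=10]: 1111  = hex F
  rows 12-15 [P1,P2=11]: 0110  = hex 6
Output column (row 0 .. row 15) = 1111101011110110
Output column grouped in 4s = 1111 1010 1111 0110 = 0xFAF6
Convert to decimal digit by digit (value = value*16 + digit):
  F -> 15
  15*16 + 10 (A) = 250
  250*16 + 15 (F) = 4015
  4015*16 + 6 = 64246
Decimal = 64246

64246


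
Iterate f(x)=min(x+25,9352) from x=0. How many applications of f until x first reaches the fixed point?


Step 1: x=0, cap=9352, increment=25
Step 2: x grows by 25 each step until capped at 9352; fixed point is x=9352
Step 3: iterations = ceil(9352/25) = 375

375


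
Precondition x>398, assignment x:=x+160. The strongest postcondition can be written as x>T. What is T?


Formula: sp(P, x:=E) = exists old_x. (x = E[old_x/x]) AND P[old_x/x] (old_x is the value of x before the assignment; eliminate old_x by solving x = E[old_x/x] for old_x)
Step 1: Precondition P: x>398, i.e. old_x > 398
Step 2: Assignment gives x = old_x + 160, so old_x = x - 160
Step 3: Substitute into P: x - 160 > 398
Step 4: Simplify: x > 398+160 = 558

558


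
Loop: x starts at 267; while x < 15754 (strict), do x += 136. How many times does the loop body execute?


Step 1: x goes from 267 toward 15754 by 136; the body runs while x<15754, so iterations = ceil((bound-start)/step)
Step 2: Distance=15487
Step 3: ceil(15487/136)=114

114


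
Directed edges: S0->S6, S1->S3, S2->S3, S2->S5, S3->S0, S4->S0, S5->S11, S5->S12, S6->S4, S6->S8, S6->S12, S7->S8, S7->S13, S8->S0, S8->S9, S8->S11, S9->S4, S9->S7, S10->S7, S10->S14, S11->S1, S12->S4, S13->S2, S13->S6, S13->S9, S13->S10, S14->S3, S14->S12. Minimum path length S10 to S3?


BFS layer-by-layer from S10:
  dist 0: {S10}
  dist 1: {S7, S14}
  dist 2: {S3, S8, S12, S13}
  -> S3 reached at distance 2
Shortest path length = 2

2


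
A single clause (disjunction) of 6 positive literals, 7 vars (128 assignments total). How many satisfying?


Step 1: Total=2^7=128
Step 2: Unsat when all 6 false: 2^1=2
Step 3: Sat=128-2=126

126


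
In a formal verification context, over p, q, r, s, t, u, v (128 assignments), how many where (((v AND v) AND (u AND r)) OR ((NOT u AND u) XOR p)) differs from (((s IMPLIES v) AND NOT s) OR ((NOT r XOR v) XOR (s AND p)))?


F1 = (((v AND v) AND (u AND r)) OR ((NOT u AND u) XOR p))
F2 = (((s IMPLIES v) AND NOT s) OR ((NOT r XOR v) XOR (s AND p)))
Evaluate both on each of 128 rows (bits = p,q,r,s,t,u,v):
  row 0 [0000000]: F1=0 F2=1 (differ) -> 1
  row 1 [0000001]: F1=0 F2=1 (differ) -> 1
  row 2 [0000010]: F1=0 F2=1 (differ) -> 1
  row 3 [0000011]: F1=0 F2=1 (differ) -> 1
  row 4 [0000100]: F1=0 F2=1 (differ) -> 1
  (every remaining row is evaluated the same way; all 128 results are listed next)
Full result column, 8 rows per line (p,q,r,s fixed per line; t,u,v runs 000..111 left to right):
  rows 0-7 [p,q,r,s=0000]: 11111111  (ones: 8)
  rows 8-15 [p,q,r,s=0001]: 10101010  (ones: 4)
  rows 16-23 [p,q,r,s=0010]: 11101110  (ones: 6)
  rows 24-31 [p,q,r,s=0011]: 01000100  (ones: 2)
  rows 32-39 [p,q,r,s=0100]: 11111111  (ones: 8)
  rows 40-47 [p,q,r,s=0101]: 10101010  (ones: 4)
  rows 48-55 [p,q,r,s=0110]: 11101110  (ones: 6)
  rows 56-63 [p,q,r,s=0111]: 01000100  (ones: 2)
  rows 64-71 [p,q,r,s=1000]: 00000000  (ones: 0)
  rows 72-79 [p,q,r,s=1001]: 10101010  (ones: 4)
  rows 80-87 [p,q,r,s=1010]: 00000000  (ones: 0)
  rows 88-95 [p,q,r,s=1011]: 01010101  (ones: 4)
  rows 96-103 [p,q,r,s=1100]: 00000000  (ones: 0)
  rows 104-111 [p,q,r,s=1101]: 10101010  (ones: 4)
  rows 112-119 [p,q,r,s=1110]: 00000000  (ones: 0)
  rows 120-127 [p,q,r,s=1111]: 01010101  (ones: 4)
Disagreements = 8+4+6+2+8+4+6+2+0+4+0+4+0+4+0+4 = 56

56


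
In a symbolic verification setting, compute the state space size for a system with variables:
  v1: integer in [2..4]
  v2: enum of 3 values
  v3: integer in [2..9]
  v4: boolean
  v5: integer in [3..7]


State space = product of domain sizes of all variables.
Domain sizes:
  v1 (integer in [2..4]): 3
  v2 (enum of 3 values): 3
  v3 (integer in [2..9]): 8
  v4 (boolean): 2
  v5 (integer in [3..7]): 5
Product = 3 * 3 * 8 * 2 * 5 = 720

720


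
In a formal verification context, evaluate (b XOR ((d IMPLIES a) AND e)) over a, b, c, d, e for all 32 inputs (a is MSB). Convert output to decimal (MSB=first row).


Formula: (b XOR ((d IMPLIES a) AND e)) over a, b, c, d, e (32 rows)
Evaluate each row (bits = a,b,c,d,e, MSB first):
  row 0 [00000]: (0 XOR ((0 IMPLIES 0) AND 0)) -> 0
  row 1 [00001]: (0 XOR ((0 IMPLIES 0) AND 1)) -> 1
  row 2 [00010]: (0 XOR ((1 IMPLIES 0) AND 0)) -> 0
  row 3 [00011]: (0 XOR ((1 IMPLIES 0) AND 1)) -> 0
  row 4 [00100]: (0 XOR ((0 IMPLIES 0) AND 0)) -> 0
  row 5 [00101]: (0 XOR ((0 IMPLIES 0) AND 1)) -> 1
  row 6 [00110]: (0 XOR ((1 IMPLIES 0) AND 0)) -> 0
  row 7 [00111]: (0 XOR ((1 IMPLIES 0) AND 1)) -> 0
  row 8 [01000]: (1 XOR ((0 IMPLIES 0) AND 0)) -> 1
  row 9 [01001]: (1 XOR ((0 IMPLIES 0) AND 1)) -> 0
  row 10 [01010]: (1 XOR ((1 IMPLIES 0) AND 0)) -> 1
  row 11 [01011]: (1 XOR ((1 IMPLIES 0) AND 1)) -> 1
  row 12 [01100]: (1 XOR ((0 IMPLIES 0) AND 0)) -> 1
  row 13 [01101]: (1 XOR ((0 IMPLIES 0) AND 1)) -> 0
  row 14 [01110]: (1 XOR ((1 IMPLIES 0) AND 0)) -> 1
  row 15 [01111]: (1 XOR ((1 IMPLIES 0) AND 1)) -> 1
  row 16 [10000]: (0 XOR ((0 IMPLIES 1) AND 0)) -> 0
  row 17 [10001]: (0 XOR ((0 IMPLIES 1) AND 1)) -> 1
  row 18 [10010]: (0 XOR ((1 IMPLIES 1) AND 0)) -> 0
  row 19 [10011]: (0 XOR ((1 IMPLIES 1) AND 1)) -> 1
  row 20 [10100]: (0 XOR ((0 IMPLIES 1) AND 0)) -> 0
  row 21 [10101]: (0 XOR ((0 IMPLIES 1) AND 1)) -> 1
  row 22 [10110]: (0 XOR ((1 IMPLIES 1) AND 0)) -> 0
  row 23 [10111]: (0 XOR ((1 IMPLIES 1) AND 1)) -> 1
  row 24 [11000]: (1 XOR ((0 IMPLIES 1) AND 0)) -> 1
  row 25 [11001]: (1 XOR ((0 IMPLIES 1) AND 1)) -> 0
  row 26 [11010]: (1 XOR ((1 IMPLIES 1) AND 0)) -> 1
  row 27 [11011]: (1 XOR ((1 IMPLIES 1) AND 1)) -> 0
  row 28 [11100]: (1 XOR ((0 IMPLIES 1) AND 0)) -> 1
  row 29 [11101]: (1 XOR ((0 IMPLIES 1) AND 1)) -> 0
  row 30 [11110]: (1 XOR ((1 IMPLIES 1) AND 0)) -> 1
  row 31 [11111]: (1 XOR ((1 IMPLIES 1) AND 1)) -> 0
Full result column, 4 rows per line (a,b,c fixed per line; d,e runs 00..11 left to right):
  rows 0-3 [a,b,c=000]: 0100  = hex 4
  rows 4-7 [a,b,c=001]: 0100  = hex 4
  rows 8-11 [a,b,c=010]: 1011  = hex B
  rows 12-15 [a,b,c=011]: 1011  = hex B
  rows 16-19 [a,b,c=100]: 0101  = hex 5
  rows 20-23 [a,b,c=101]: 0101  = hex 5
  rows 24-27 [a,b,c=110]: 1010  = hex A
  rows 28-31 [a,b,c=111]: 1010  = hex A
Output column (row 0 .. row 31) = 01000100101110110101010110101010
Output column grouped in 4s = 0100 0100 1011 1011 0101 0101 1010 1010 = 0x44BB55AA
Convert to decimal digit by digit (value = value*16 + digit):
  4 -> 4
  4*16 + 4 = 68
  68*16 + 11 (B) = 1099
  1099*16 + 11 (B) = 17595
  17595*16 + 5 = 281525
  281525*16 + 5 = 4504405
  4504405*16 + 10 (A) = 72070490
  72070490*16 + 10 (A) = 1153127850
Decimal = 1153127850

1153127850


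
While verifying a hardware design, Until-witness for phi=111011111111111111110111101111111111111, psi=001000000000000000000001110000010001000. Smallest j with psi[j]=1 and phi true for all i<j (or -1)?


(phi U psi) at 0: need smallest j with psi[j]=1 and phi[i]=1 for all i in [0,j).
Scan from step 0:
  step 0: phi=1, psi=0 -> continue
  step 1: phi=1, psi=0 -> continue
  step 2: psi=1 and phi held for [0,2) -> witness found
Witness step = 2

2


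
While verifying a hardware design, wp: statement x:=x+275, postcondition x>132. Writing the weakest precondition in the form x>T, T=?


Formula: wp(x:=E, P) = P[E/x] (substitute E for x in postcondition)
Step 1: Postcondition: x>132
Step 2: Substitute x+275 for x: x+275>132
Step 3: Solve for x: x > 132-275 = -143

-143


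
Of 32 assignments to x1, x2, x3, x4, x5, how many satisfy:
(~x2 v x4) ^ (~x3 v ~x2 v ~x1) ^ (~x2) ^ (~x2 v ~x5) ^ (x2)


CNF with 5 clauses over 5 vars (32 assignments).
An assignment satisfies CNF iff every clause has >=1 true literal.
Check each row (bits = x1,x2,x3,x4,x5; clause T/F shown):
  row 0 [00000]: clauses=TTTTF -> 0
  row 1 [00001]: clauses=TTTTF -> 0
  row 2 [00010]: clauses=TTTTF -> 0
  row 3 [00011]: clauses=TTTTF -> 0
  row 4 [00100]: clauses=TTTTF -> 0
  row 5 [00101]: clauses=TTTTF -> 0
  row 6 [00110]: clauses=TTTTF -> 0
  row 7 [00111]: clauses=TTTTF -> 0
  row 8 [01000]: clauses=FTFTT -> 0
  row 9 [01001]: clauses=FTFFT -> 0
  row 10 [01010]: clauses=TTFTT -> 0
  row 11 [01011]: clauses=TTFFT -> 0
  row 12 [01100]: clauses=FTFTT -> 0
  row 13 [01101]: clauses=FTFFT -> 0
  row 14 [01110]: clauses=TTFTT -> 0
  row 15 [01111]: clauses=TTFFT -> 0
  row 16 [10000]: clauses=TTTTF -> 0
  row 17 [10001]: clauses=TTTTF -> 0
  row 18 [10010]: clauses=TTTTF -> 0
  row 19 [10011]: clauses=TTTTF -> 0
  row 20 [10100]: clauses=TTTTF -> 0
  row 21 [10101]: clauses=TTTTF -> 0
  row 22 [10110]: clauses=TTTTF -> 0
  row 23 [10111]: clauses=TTTTF -> 0
  row 24 [11000]: clauses=FTFTT -> 0
  row 25 [11001]: clauses=FTFFT -> 0
  row 26 [11010]: clauses=TTFTT -> 0
  row 27 [11011]: clauses=TTFFT -> 0
  row 28 [11100]: clauses=FFFTT -> 0
  row 29 [11101]: clauses=FFFFT -> 0
  row 30 [11110]: clauses=TFFTT -> 0
  row 31 [11111]: clauses=TFFFT -> 0
Full result column, 8 rows per line (x1,x2 fixed per line; x3,x4,x5 runs 000..111 left to right):
  rows 0-7 [x1,x2=00]: 00000000  (ones: 0)
  rows 8-15 [x1,x2=01]: 00000000  (ones: 0)
  rows 16-23 [x1,x2=10]: 00000000  (ones: 0)
  rows 24-31 [x1,x2=11]: 00000000  (ones: 0)
Satisfying assignments = 0+0+0+0 = 0

0
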